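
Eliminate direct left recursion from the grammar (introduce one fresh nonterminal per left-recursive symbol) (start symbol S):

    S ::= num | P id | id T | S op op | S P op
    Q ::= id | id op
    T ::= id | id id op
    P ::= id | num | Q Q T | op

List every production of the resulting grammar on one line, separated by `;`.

S is directly left-recursive.
For S: α = {op op, P op}, β = {num, P id, id T}. Rewrite as S → β S' and S' → α S' | ε.

S ::= num S' | P id S' | id T S'; Q ::= id | id op; T ::= id | id id op; P ::= id | num | Q Q T | op; S' ::= op op S' | P op S' | ε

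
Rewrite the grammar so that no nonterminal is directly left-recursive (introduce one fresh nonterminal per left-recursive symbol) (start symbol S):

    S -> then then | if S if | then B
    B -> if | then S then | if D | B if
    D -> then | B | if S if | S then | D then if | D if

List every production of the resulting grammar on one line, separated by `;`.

S -> then then | if S if | then B; B -> if B' | then S then B' | if D B'; D -> then D' | B D' | if S if D' | S then D'; B' -> if B' | ε; D' -> then if D' | if D' | ε

B, D are directly left-recursive.
For B: α = {if}, β = {if, then S then, if D}. Rewrite as B → β B' and B' → α B' | ε.
For D: α = {then if, if}, β = {then, B, if S if, S then}. Rewrite as D → β D' and D' → α D' | ε.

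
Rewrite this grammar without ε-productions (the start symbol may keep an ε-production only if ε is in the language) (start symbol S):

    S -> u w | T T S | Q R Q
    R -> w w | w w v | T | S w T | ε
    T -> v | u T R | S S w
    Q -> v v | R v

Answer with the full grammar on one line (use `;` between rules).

Nullable nonterminals: {R}.
ε ∉ L(G), so no ε-production is kept.
Expand every rule over subsets of its nullable positions: S → Q R Q gives Q R Q | Q Q. T → u T R gives u T R | u T. Q → R v gives R v | v.

S -> u w | T T S | Q R Q | Q Q; R -> w w | w w v | T | S w T; T -> v | u T R | u T | S S w; Q -> v v | R v | v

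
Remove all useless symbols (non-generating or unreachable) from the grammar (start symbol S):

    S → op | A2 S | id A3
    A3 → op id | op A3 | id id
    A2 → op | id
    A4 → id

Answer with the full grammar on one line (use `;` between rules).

Generating nonterminals: {A2, A3, A4, S}.
Reachable from S after that: {A2, A3, S}.
Removed useless symbols: {A4} and every production mentioning them.

S → op | A2 S | id A3; A3 → op id | op A3 | id id; A2 → op | id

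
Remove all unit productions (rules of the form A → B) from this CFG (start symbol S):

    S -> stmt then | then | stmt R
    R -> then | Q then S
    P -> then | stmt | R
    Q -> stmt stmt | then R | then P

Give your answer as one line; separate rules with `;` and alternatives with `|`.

S -> stmt then | then | stmt R; R -> then | Q then S; P -> then | stmt | Q then S; Q -> stmt stmt | then R | then P

Unit pairs: P ⇒* {R}.
For every A with A ⇒* B via unit rules, add B's non-unit alternatives to A; then delete every rule of the form X → Y.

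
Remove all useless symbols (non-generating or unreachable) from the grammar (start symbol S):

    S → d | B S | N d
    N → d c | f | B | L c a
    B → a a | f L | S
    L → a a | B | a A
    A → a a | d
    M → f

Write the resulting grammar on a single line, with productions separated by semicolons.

Generating nonterminals: {A, B, L, M, N, S}.
Reachable from S after that: {A, B, L, N, S}.
Removed useless symbols: {M} and every production mentioning them.

S → d | B S | N d; N → d c | f | B | L c a; B → a a | f L | S; L → a a | B | a A; A → a a | d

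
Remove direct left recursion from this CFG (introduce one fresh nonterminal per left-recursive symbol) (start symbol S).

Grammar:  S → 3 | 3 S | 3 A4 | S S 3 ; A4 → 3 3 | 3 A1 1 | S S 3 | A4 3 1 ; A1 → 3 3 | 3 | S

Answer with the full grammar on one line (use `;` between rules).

S → 3 S' | 3 S S' | 3 A4 S'; A4 → 3 3 A4' | 3 A1 1 A4' | S S 3 A4'; A1 → 3 3 | 3 | S; S' → S 3 S' | ε; A4' → 3 1 A4' | ε

Directly left-recursive nonterminals: S, A4.
For S: α = {S 3}, β = {3, 3 S, 3 A4}. Rewrite as S → β S' and S' → α S' | ε.
For A4: α = {3 1}, β = {3 3, 3 A1 1, S S 3}. Rewrite as A4 → β A4' and A4' → α A4' | ε.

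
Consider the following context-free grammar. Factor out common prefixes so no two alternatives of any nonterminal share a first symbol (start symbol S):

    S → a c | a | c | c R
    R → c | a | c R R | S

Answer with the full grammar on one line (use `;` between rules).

S → a S' | c S''; R → a | S | c R'; S' → c | ε; S'' → ε | R; R' → ε | R R

S has alternatives sharing prefix 'a': factor to S → a S' with S' → c | ε.
S has alternatives sharing prefix 'c': factor to S → c S'' with S'' → ε | R.
R has alternatives sharing prefix 'c': factor to R → c R' with R' → ε | R R.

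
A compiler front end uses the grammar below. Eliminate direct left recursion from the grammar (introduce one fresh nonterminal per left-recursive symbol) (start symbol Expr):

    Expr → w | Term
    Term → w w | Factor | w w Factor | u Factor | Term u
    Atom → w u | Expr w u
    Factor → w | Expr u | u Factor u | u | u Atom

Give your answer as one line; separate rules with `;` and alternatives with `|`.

Term is directly left-recursive.
For Term: α = {u}, β = {w w, Factor, w w Factor, u Factor}. Rewrite as Term → β Term1 and Term1 → α Term1 | ε.

Expr → w | Term; Term → w w Term1 | Factor Term1 | w w Factor Term1 | u Factor Term1; Atom → w u | Expr w u; Factor → w | Expr u | u Factor u | u | u Atom; Term1 → u Term1 | ε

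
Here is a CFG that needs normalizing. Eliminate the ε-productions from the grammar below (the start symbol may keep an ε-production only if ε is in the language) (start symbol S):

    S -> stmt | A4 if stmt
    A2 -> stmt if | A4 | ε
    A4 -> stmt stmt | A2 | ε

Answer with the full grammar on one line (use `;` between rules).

S -> stmt | A4 if stmt | if stmt; A2 -> stmt if | A4; A4 -> stmt stmt | A2

Nullable nonterminals: {A2, A4}.
ε ∉ L(G), so no ε-production is kept.
Add the nullable-subset variants: S → A4 if stmt gives A4 if stmt | if stmt.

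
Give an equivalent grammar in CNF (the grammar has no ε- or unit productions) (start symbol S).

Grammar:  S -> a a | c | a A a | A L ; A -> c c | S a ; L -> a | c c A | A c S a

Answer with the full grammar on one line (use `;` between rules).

Introduce a nonterminal for each terminal appearing in a rule of length ≥ 2: X1 → a, X2 → c.
Binarize each right-hand side of length ≥ 3 by chaining fresh nonterminals (Y1, Y2, …): affected rules were S → X1 A X1; L → X2 X2 A; L → A X2 S X1.

S -> X1 X1 | c | X1 Y1 | A L; A -> X2 X2 | S X1; L -> a | X2 Y2 | A Y3; X1 -> a; X2 -> c; Y1 -> A X1; Y2 -> X2 A; Y3 -> X2 Y4; Y4 -> S X1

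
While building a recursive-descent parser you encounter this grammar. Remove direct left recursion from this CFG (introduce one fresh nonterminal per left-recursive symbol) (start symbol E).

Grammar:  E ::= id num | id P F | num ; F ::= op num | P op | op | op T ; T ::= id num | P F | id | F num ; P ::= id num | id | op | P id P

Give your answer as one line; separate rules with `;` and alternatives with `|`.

E ::= id num | id P F | num; F ::= op num | P op | op | op T; T ::= id num | P F | id | F num; P ::= id num P' | id P' | op P'; P' ::= id P P' | ε

P is directly left-recursive.
For P: α = {id P}, β = {id num, id, op}. Rewrite as P → β P' and P' → α P' | ε.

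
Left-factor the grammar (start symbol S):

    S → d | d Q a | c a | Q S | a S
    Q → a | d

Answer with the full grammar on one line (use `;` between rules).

S → c a | Q S | a S | d S'; Q → a | d; S' → ε | Q a

S has alternatives sharing prefix 'd': factor to S → d S' with S' → ε | Q a.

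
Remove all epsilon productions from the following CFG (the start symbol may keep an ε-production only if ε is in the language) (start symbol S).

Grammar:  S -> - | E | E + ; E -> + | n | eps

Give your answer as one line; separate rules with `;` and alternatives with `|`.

S -> - | E | E + | + | ε; E -> + | n

Nullable nonterminals: {E, S}.
ε ∈ L(G) since S is nullable, so keep S → ε.
Expand every rule over subsets of its nullable positions: S → E + gives E + | +.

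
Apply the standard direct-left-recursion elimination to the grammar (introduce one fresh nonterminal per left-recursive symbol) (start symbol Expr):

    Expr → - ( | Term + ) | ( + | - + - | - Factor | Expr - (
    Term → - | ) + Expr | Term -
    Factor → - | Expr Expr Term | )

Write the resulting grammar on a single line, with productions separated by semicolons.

Expr → - ( Expr1 | Term + ) Expr1 | ( + Expr1 | - + - Expr1 | - Factor Expr1; Term → - Term1 | ) + Expr Term1; Factor → - | Expr Expr Term | ); Expr1 → - ( Expr1 | eps; Term1 → - Term1 | eps

Directly left-recursive nonterminals: Expr, Term.
For Expr: α = {- (}, β = {- (, Term + ), ( +, - + -, - Factor}. Rewrite as Expr → β Expr1 and Expr1 → α Expr1 | ε.
For Term: α = {-}, β = {-, ) + Expr}. Rewrite as Term → β Term1 and Term1 → α Term1 | ε.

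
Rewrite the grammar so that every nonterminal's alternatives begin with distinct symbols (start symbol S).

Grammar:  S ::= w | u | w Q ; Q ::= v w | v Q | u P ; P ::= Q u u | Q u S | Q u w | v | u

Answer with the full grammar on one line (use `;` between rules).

S has alternatives sharing prefix 'w': factor to S → w S' with S' → ε | Q.
Q has alternatives sharing prefix 'v': factor to Q → v Q' with Q' → w | Q.
P has alternatives sharing prefix 'Q u': factor to P → Q u P' with P' → u | S | w.

S ::= u | w S'; Q ::= u P | v Q'; P ::= v | u | Q u P'; S' ::= ε | Q; Q' ::= w | Q; P' ::= u | S | w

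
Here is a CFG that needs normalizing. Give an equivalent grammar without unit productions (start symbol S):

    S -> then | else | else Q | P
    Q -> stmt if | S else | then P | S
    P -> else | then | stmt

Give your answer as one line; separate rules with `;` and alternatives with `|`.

Unit pairs: Q ⇒* {P, S}; S ⇒* {P}.
Replace each nonterminal's rules with the union of the non-unit rules of every nonterminal it unit-derives.

S -> then | else | else Q | stmt; Q -> then | else | else Q | stmt | stmt if | S else | then P; P -> else | then | stmt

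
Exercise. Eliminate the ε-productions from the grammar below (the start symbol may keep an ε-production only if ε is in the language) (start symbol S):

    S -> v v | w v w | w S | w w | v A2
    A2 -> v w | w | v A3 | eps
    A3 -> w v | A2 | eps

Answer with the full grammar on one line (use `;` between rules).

S -> v v | w v w | w S | w w | v A2 | v; A2 -> v w | w | v A3 | v; A3 -> w v | A2

The nullable symbols are {A2, A3}.
ε ∉ L(G), so no ε-production is kept.
Add the nullable-subset variants: S → v A2 gives v A2 | v. A2 → v A3 gives v A3 | v.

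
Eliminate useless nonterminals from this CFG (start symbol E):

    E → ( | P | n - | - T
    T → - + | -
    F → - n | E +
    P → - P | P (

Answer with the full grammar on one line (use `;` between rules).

Generating nonterminals: {E, F, T}.
Reachable from E after that: {E, T}.
Removed useless symbols: {F, P} and every production mentioning them.

E → ( | n - | - T; T → - + | -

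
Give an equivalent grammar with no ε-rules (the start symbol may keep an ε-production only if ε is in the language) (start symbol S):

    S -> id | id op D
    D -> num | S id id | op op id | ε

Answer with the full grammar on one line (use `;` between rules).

Nullable nonterminals: {D}.
ε ∉ L(G), so no ε-production is kept.
For each production, add variants omitting each subset of nullable occurrences: S → id op D gives id op D | id op.

S -> id | id op D | id op; D -> num | S id id | op op id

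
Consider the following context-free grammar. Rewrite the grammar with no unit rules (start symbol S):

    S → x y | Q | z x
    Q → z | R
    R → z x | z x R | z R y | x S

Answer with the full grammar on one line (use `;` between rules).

S → z x | z x R | z R y | x S | x y | z; Q → z x | z x R | z R y | x S | z; R → z x | z x R | z R y | x S

Unit pairs: Q ⇒* {R}; S ⇒* {Q, R}.
Replace each nonterminal's rules with the union of the non-unit rules of every nonterminal it unit-derives.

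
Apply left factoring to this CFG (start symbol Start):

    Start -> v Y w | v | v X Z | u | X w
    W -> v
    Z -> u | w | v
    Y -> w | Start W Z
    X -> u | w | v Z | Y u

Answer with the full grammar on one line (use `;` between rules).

Start has alternatives sharing prefix 'v': factor to Start → v Start1 with Start1 → Y w | ε | X Z.

Start -> u | X w | v Start1; W -> v; Z -> u | w | v; Y -> w | Start W Z; X -> u | w | v Z | Y u; Start1 -> Y w | ε | X Z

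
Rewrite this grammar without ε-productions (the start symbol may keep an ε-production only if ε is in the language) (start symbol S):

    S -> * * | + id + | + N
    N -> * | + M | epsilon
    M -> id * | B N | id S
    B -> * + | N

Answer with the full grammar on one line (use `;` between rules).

S -> * * | + id + | + N | +; N -> * | + M | +; M -> id * | B N | B | N | id S; B -> * + | N

Nullable set = {B, M, N}.
ε ∉ L(G), so no ε-production is kept.
For each production, add variants omitting each subset of nullable occurrences: S → + N gives + N | +. N → + M gives + M | +. M → B N gives B N | B | N.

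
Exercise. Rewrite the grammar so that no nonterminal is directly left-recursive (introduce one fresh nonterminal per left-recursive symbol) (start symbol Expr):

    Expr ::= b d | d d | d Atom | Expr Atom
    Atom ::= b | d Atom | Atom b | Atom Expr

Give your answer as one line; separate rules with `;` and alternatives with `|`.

Expr ::= b d Expr1 | d d Expr1 | d Atom Expr1; Atom ::= b Atom1 | d Atom Atom1; Expr1 ::= Atom Expr1 | ε; Atom1 ::= b Atom1 | Expr Atom1 | ε

Expr, Atom are directly left-recursive.
For Expr: α = {Atom}, β = {b d, d d, d Atom}. Rewrite as Expr → β Expr1 and Expr1 → α Expr1 | ε.
For Atom: α = {b, Expr}, β = {b, d Atom}. Rewrite as Atom → β Atom1 and Atom1 → α Atom1 | ε.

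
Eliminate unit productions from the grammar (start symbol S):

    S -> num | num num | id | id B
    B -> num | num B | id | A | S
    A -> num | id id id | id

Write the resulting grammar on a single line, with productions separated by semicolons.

S -> num | num num | id | id B; B -> num | num B | id | num num | id B | id id id; A -> num | id id id | id

Unit pairs: B ⇒* {A, S}.
For each unit pair (A, B), copy every non-unit production of B to A, then drop all unit productions.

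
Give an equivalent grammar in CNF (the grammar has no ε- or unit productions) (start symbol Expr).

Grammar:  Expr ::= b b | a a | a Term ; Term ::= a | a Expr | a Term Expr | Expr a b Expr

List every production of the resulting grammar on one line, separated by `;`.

Introduce a nonterminal for each terminal appearing in a rule of length ≥ 2: X1 → b, X2 → a.
Binarize each right-hand side of length ≥ 3 by chaining fresh nonterminals (Y1, Y2, …): affected rules were Term → X2 Term Expr; Term → Expr X2 X1 Expr.

Expr ::= X1 X1 | X2 X2 | X2 Term; Term ::= a | X2 Expr | X2 Y1 | Expr Y2; X1 ::= b; X2 ::= a; Y1 ::= Term Expr; Y2 ::= X2 Y3; Y3 ::= X1 Expr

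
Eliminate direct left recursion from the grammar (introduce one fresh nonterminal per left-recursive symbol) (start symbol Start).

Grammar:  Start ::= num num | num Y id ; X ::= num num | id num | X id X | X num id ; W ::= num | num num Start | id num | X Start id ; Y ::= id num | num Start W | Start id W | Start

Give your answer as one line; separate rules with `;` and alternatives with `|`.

Start ::= num num | num Y id; X ::= num num X1 | id num X1; W ::= num | num num Start | id num | X Start id; Y ::= id num | num Start W | Start id W | Start; X1 ::= id X X1 | num id X1 | ε

Directly left-recursive nonterminal: X.
For X: α = {id X, num id}, β = {num num, id num}. Rewrite as X → β X1 and X1 → α X1 | ε.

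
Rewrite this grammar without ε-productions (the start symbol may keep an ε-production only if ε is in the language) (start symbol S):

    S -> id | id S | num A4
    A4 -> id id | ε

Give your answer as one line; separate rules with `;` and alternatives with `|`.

S -> id | id S | num A4 | num; A4 -> id id

The nullable symbols are {A4}.
ε ∉ L(G), so no ε-production is kept.
Expand every rule over subsets of its nullable positions: S → num A4 gives num A4 | num.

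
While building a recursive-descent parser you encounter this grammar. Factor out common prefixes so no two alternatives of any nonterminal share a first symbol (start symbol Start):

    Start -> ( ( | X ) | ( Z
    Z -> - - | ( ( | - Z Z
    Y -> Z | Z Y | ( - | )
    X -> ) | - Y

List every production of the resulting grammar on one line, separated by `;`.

Start -> X ) | ( Start1; Z -> ( ( | - Z1; Y -> ( - | ) | Z Y1; X -> ) | - Y; Start1 -> ( | Z; Z1 -> - | Z Z; Y1 -> ε | Y

Start has alternatives sharing prefix '(': factor to Start → ( Start1 with Start1 → ( | Z.
Z has alternatives sharing prefix '-': factor to Z → - Z1 with Z1 → - | Z Z.
Y has alternatives sharing prefix 'Z': factor to Y → Z Y1 with Y1 → ε | Y.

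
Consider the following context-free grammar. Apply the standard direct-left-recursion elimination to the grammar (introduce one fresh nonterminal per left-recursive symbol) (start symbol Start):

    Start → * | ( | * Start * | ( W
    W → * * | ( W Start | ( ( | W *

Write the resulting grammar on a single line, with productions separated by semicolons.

W is directly left-recursive.
For W: α = {*}, β = {* *, ( W Start, ( (}. Rewrite as W → β W1 and W1 → α W1 | ε.

Start → * | ( | * Start * | ( W; W → * * W1 | ( W Start W1 | ( ( W1; W1 → * W1 | ε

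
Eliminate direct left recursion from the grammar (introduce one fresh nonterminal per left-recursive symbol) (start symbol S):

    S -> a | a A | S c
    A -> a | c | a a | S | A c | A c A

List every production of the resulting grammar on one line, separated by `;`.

S, A are directly left-recursive.
For S: α = {c}, β = {a, a A}. Rewrite as S → β S' and S' → α S' | ε.
For A: α = {c, c A}, β = {a, c, a a, S}. Rewrite as A → β A' and A' → α A' | ε.

S -> a S' | a A S'; A -> a A' | c A' | a a A' | S A'; S' -> c S' | ε; A' -> c A' | c A A' | ε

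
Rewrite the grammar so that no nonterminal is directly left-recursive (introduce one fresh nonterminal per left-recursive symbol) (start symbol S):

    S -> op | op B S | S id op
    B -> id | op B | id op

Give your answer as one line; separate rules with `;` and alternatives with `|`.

S -> op S' | op B S S'; B -> id | op B | id op; S' -> id op S' | eps

Directly left-recursive nonterminal: S.
For S: α = {id op}, β = {op, op B S}. Rewrite as S → β S' and S' → α S' | ε.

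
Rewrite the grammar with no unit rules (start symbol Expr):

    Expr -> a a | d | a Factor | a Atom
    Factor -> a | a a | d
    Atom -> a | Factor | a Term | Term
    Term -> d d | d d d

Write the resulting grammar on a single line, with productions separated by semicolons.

Unit pairs: Atom ⇒* {Factor, Term}.
For every A with A ⇒* B via unit rules, add B's non-unit alternatives to A; then delete every rule of the form X → Y.

Expr -> a a | d | a Factor | a Atom; Factor -> a | a a | d; Atom -> d d | d d d | a | a Term | a a | d; Term -> d d | d d d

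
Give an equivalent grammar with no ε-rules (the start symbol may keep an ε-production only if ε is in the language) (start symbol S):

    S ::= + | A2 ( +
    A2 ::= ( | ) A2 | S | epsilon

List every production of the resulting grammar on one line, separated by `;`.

S ::= + | A2 ( + | ( +; A2 ::= ( | ) A2 | ) | S

Nullable set = {A2}.
ε ∉ L(G), so no ε-production is kept.
Add the nullable-subset variants: S → A2 ( + gives A2 ( + | ( +. A2 → ) A2 gives ) A2 | ).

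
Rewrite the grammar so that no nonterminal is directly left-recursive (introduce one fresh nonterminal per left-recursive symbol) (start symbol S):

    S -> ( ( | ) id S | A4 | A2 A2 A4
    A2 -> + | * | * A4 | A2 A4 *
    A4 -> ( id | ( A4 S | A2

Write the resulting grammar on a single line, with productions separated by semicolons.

Left recursion appears on A2.
For A2: α = {A4 *}, β = {+, *, * A4}. Rewrite as A2 → β A2' and A2' → α A2' | ε.

S -> ( ( | ) id S | A4 | A2 A2 A4; A2 -> + A2' | * A2' | * A4 A2'; A4 -> ( id | ( A4 S | A2; A2' -> A4 * A2' | ε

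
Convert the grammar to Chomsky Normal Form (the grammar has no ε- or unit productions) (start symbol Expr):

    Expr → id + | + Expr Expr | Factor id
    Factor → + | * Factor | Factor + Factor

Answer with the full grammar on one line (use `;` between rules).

Expr → X1 X2 | X2 Y1 | Factor X1; Factor → + | X3 Factor | Factor Y2; X1 → id; X2 → +; X3 → *; Y1 → Expr Expr; Y2 → X2 Factor

Introduce a nonterminal for each terminal appearing in a rule of length ≥ 2: X1 → id, X2 → +, X3 → *.
Binarize each right-hand side of length ≥ 3 by chaining fresh nonterminals (Y1, Y2, …): affected rules were Expr → X2 Expr Expr; Factor → Factor X2 Factor.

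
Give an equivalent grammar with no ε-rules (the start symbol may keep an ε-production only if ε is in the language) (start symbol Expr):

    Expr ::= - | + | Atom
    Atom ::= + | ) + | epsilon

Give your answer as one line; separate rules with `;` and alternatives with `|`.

Nullable nonterminals: {Atom, Expr}.
ε ∈ L(G) since Expr is nullable, so keep Expr → ε.

Expr ::= - | + | Atom | ε; Atom ::= + | ) +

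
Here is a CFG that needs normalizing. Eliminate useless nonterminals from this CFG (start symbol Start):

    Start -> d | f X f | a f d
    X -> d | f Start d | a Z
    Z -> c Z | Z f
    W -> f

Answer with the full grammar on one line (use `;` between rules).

Start -> d | f X f | a f d; X -> d | f Start d

Generating nonterminals: {Start, W, X}.
Reachable from Start after that: {Start, X}.
Removed useless symbols: {W, Z} and every production mentioning them.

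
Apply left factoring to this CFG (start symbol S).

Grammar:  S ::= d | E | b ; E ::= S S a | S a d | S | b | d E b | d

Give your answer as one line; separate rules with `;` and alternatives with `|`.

S ::= d | E | b; E ::= b | S E' | d E''; E' ::= S a | a d | ε; E'' ::= E b | ε

E has alternatives sharing prefix 'S': factor to E → S E' with E' → S a | a d | ε.
E has alternatives sharing prefix 'd': factor to E → d E'' with E'' → E b | ε.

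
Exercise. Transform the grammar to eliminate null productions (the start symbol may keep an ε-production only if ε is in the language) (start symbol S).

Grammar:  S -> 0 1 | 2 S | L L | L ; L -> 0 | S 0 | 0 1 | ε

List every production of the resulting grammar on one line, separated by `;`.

S -> 0 1 | 2 S | 2 | L L | L | ε; L -> 0 | S 0 | 0 1

Nullable nonterminals: {L, S}.
ε ∈ L(G) since S is nullable, so keep S → ε.
For each production, add variants omitting each subset of nullable occurrences: S → 2 S gives 2 S | 2. S → L L gives L L | L.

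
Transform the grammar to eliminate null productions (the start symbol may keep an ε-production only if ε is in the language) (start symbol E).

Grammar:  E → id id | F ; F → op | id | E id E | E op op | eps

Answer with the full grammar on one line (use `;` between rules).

The nullable symbols are {E, F}.
ε ∈ L(G) since E is nullable, so keep E → ε.
Expand every rule over subsets of its nullable positions: F → E id E gives E id E | E id | id E. F → E op op gives E op op | op op.

E → id id | F | eps; F → op | id | E id E | E id | id E | E op op | op op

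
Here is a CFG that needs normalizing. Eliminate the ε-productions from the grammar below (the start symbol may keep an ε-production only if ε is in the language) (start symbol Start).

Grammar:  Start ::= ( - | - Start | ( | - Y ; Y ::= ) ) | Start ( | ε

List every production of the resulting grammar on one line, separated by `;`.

Nullable set = {Y}.
ε ∉ L(G), so no ε-production is kept.
Add the nullable-subset variants: Start → - Y gives - Y | -.

Start ::= ( - | - Start | ( | - Y | -; Y ::= ) ) | Start (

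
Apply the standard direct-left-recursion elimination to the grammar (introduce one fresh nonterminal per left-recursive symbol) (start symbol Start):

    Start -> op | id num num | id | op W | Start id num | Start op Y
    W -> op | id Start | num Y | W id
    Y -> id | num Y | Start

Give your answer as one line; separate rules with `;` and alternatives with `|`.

Left recursion appears on Start, W.
For Start: α = {id num, op Y}, β = {op, id num num, id, op W}. Rewrite as Start → β Start1 and Start1 → α Start1 | ε.
For W: α = {id}, β = {op, id Start, num Y}. Rewrite as W → β W1 and W1 → α W1 | ε.

Start -> op Start1 | id num num Start1 | id Start1 | op W Start1; W -> op W1 | id Start W1 | num Y W1; Y -> id | num Y | Start; Start1 -> id num Start1 | op Y Start1 | epsilon; W1 -> id W1 | epsilon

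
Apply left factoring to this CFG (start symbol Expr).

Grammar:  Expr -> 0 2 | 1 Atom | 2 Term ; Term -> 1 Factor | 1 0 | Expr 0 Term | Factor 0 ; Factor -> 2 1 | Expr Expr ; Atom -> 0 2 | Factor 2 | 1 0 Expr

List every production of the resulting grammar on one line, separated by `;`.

Term has alternatives sharing prefix '1': factor to Term → 1 Term1 with Term1 → Factor | 0.

Expr -> 0 2 | 1 Atom | 2 Term; Term -> Expr 0 Term | Factor 0 | 1 Term1; Factor -> 2 1 | Expr Expr; Atom -> 0 2 | Factor 2 | 1 0 Expr; Term1 -> Factor | 0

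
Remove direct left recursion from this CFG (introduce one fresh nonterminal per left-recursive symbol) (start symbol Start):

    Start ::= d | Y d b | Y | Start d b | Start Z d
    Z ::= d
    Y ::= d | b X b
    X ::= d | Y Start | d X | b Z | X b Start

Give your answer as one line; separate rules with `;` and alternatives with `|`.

Start ::= d Start1 | Y d b Start1 | Y Start1; Z ::= d; Y ::= d | b X b; X ::= d X1 | Y Start X1 | d X X1 | b Z X1; Start1 ::= d b Start1 | Z d Start1 | ε; X1 ::= b Start X1 | ε

Left recursion appears on Start, X.
For Start: α = {d b, Z d}, β = {d, Y d b, Y}. Rewrite as Start → β Start1 and Start1 → α Start1 | ε.
For X: α = {b Start}, β = {d, Y Start, d X, b Z}. Rewrite as X → β X1 and X1 → α X1 | ε.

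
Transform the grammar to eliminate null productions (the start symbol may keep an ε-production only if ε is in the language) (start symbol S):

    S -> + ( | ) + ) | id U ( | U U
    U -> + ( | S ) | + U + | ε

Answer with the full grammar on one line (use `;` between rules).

S -> + ( | ) + ) | id U ( | id ( | U U | U | ε; U -> + ( | S ) | ) | + U + | + +

Nullable set = {S, U}.
ε ∈ L(G) since S is nullable, so keep S → ε.
Add the nullable-subset variants: S → id U ( gives id U ( | id (. S → U U gives U U | U. U → S ) gives S ) | ). U → + U + gives + U + | + +.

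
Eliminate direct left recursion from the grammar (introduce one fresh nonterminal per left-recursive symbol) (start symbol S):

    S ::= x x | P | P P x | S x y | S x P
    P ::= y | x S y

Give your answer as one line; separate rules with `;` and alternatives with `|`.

S ::= x x S' | P S' | P P x S'; P ::= y | x S y; S' ::= x y S' | x P S' | ε

Directly left-recursive nonterminal: S.
For S: α = {x y, x P}, β = {x x, P, P P x}. Rewrite as S → β S' and S' → α S' | ε.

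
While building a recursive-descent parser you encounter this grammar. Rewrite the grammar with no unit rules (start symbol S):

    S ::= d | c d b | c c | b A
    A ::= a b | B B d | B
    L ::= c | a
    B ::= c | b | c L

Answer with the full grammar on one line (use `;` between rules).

Unit pairs: A ⇒* {B}.
Replace each nonterminal's rules with the union of the non-unit rules of every nonterminal it unit-derives.

S ::= d | c d b | c c | b A; A ::= c | b | c L | a b | B B d; L ::= c | a; B ::= c | b | c L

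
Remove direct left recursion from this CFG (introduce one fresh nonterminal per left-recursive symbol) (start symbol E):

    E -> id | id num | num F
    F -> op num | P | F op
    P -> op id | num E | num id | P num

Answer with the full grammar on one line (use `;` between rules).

E -> id | id num | num F; F -> op num F' | P F'; P -> op id P' | num E P' | num id P'; F' -> op F' | ε; P' -> num P' | ε

Directly left-recursive nonterminals: F, P.
For F: α = {op}, β = {op num, P}. Rewrite as F → β F' and F' → α F' | ε.
For P: α = {num}, β = {op id, num E, num id}. Rewrite as P → β P' and P' → α P' | ε.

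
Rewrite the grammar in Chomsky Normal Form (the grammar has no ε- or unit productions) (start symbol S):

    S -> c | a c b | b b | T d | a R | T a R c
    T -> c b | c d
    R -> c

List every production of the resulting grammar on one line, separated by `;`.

S -> c | X1 Y1 | X3 X3 | T X4 | X1 R | T Y2; T -> X2 X3 | X2 X4; R -> c; X1 -> a; X2 -> c; X3 -> b; X4 -> d; Y1 -> X2 X3; Y2 -> X1 Y3; Y3 -> R X2

Introduce a nonterminal for each terminal appearing in a rule of length ≥ 2: X1 → a, X2 → c, X3 → b, X4 → d.
Binarize each right-hand side of length ≥ 3 by chaining fresh nonterminals (Y1, Y2, …): affected rules were S → X1 X2 X3; S → T X1 R X2.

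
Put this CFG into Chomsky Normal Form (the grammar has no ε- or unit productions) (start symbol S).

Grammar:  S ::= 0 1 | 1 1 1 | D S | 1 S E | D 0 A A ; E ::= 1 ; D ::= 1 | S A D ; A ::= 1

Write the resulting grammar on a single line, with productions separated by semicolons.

Introduce a nonterminal for each terminal appearing in a rule of length ≥ 2: X1 → 0, X2 → 1.
Binarize each right-hand side of length ≥ 3 by chaining fresh nonterminals (Y1, Y2, …): affected rules were S → X2 X2 X2; S → X2 S E; S → D X1 A A; D → S A D.

S ::= X1 X2 | X2 Y1 | D S | X2 Y2 | D Y3; E ::= 1; D ::= 1 | S Y5; A ::= 1; X1 ::= 0; X2 ::= 1; Y1 ::= X2 X2; Y2 ::= S E; Y3 ::= X1 Y4; Y4 ::= A A; Y5 ::= A D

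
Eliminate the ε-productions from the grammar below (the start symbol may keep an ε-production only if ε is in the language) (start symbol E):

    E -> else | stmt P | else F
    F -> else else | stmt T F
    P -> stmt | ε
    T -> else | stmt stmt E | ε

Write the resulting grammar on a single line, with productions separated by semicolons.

Nullable set = {P, T}.
ε ∉ L(G), so no ε-production is kept.
For each production, add variants omitting each subset of nullable occurrences: E → stmt P gives stmt P | stmt. F → stmt T F gives stmt T F | stmt F.

E -> else | stmt P | stmt | else F; F -> else else | stmt T F | stmt F; P -> stmt; T -> else | stmt stmt E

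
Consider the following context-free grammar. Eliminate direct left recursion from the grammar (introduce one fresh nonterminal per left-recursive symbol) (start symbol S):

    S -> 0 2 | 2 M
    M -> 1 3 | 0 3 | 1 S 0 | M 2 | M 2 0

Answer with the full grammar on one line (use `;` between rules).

S -> 0 2 | 2 M; M -> 1 3 M' | 0 3 M' | 1 S 0 M'; M' -> 2 M' | 2 0 M' | ε

Left recursion appears on M.
For M: α = {2, 2 0}, β = {1 3, 0 3, 1 S 0}. Rewrite as M → β M' and M' → α M' | ε.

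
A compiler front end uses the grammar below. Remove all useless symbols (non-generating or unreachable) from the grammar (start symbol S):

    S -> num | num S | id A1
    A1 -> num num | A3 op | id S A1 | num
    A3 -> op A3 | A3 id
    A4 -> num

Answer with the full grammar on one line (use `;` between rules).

S -> num | num S | id A1; A1 -> num num | id S A1 | num

Generating nonterminals: {A1, A4, S}.
Reachable from S after that: {A1, S}.
Removed useless symbols: {A3, A4} and every production mentioning them.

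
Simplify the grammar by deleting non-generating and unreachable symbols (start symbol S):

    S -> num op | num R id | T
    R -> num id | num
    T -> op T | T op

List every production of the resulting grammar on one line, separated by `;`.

S -> num op | num R id; R -> num id | num

Generating nonterminals: {R, S}.
Reachable from S after that: {R, S}.
Removed useless symbols: {T} and every production mentioning them.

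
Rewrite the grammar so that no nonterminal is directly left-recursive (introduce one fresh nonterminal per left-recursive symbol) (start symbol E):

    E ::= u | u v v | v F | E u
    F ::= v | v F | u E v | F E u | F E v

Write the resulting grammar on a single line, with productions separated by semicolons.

E ::= u E' | u v v E' | v F E'; F ::= v F' | v F F' | u E v F'; E' ::= u E' | epsilon; F' ::= E u F' | E v F' | epsilon

E, F are directly left-recursive.
For E: α = {u}, β = {u, u v v, v F}. Rewrite as E → β E' and E' → α E' | ε.
For F: α = {E u, E v}, β = {v, v F, u E v}. Rewrite as F → β F' and F' → α F' | ε.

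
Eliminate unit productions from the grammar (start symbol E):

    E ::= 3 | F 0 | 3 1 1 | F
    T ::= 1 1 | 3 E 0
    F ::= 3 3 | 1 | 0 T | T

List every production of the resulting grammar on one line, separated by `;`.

Unit pairs: E ⇒* {F, T}; F ⇒* {T}.
Replace each nonterminal's rules with the union of the non-unit rules of every nonterminal it unit-derives.

E ::= 3 | F 0 | 3 1 1 | 3 3 | 1 | 0 T | 1 1 | 3 E 0; T ::= 1 1 | 3 E 0; F ::= 3 3 | 1 | 0 T | 1 1 | 3 E 0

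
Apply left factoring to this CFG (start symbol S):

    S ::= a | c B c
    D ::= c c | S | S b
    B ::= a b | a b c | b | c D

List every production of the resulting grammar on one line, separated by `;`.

D has alternatives sharing prefix 'S': factor to D → S D' with D' → ε | b.
B has alternatives sharing prefix 'a b': factor to B → a b B' with B' → ε | c.

S ::= a | c B c; D ::= c c | S D'; B ::= b | c D | a b B'; D' ::= ε | b; B' ::= ε | c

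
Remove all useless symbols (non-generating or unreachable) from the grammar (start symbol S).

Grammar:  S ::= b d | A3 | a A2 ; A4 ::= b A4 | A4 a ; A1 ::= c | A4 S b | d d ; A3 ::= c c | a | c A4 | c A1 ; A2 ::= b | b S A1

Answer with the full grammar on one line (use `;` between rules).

Generating nonterminals: {A1, A2, A3, S}.
Reachable from S after that: {A1, A2, A3, S}.
Removed useless symbols: {A4} and every production mentioning them.

S ::= b d | A3 | a A2; A1 ::= c | d d; A3 ::= c c | a | c A1; A2 ::= b | b S A1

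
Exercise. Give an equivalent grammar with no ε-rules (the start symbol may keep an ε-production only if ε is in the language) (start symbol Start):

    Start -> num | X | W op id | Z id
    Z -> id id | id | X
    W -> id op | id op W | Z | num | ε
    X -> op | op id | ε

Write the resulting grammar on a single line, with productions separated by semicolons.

The nullable symbols are {Start, W, X, Z}.
ε ∈ L(G) since Start is nullable, so keep Start → ε.
Expand every rule over subsets of its nullable positions: Start → W op id gives W op id | op id. Start → Z id gives Z id | id.

Start -> num | X | W op id | op id | Z id | id | ε; Z -> id id | id | X; W -> id op | id op W | Z | num; X -> op | op id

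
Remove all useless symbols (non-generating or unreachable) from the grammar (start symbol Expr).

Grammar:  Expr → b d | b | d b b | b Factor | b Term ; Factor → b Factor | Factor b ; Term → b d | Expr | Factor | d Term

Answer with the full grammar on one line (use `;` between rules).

Expr → b d | b | d b b | b Term; Term → b d | Expr | d Term

Generating nonterminals: {Expr, Term}.
Reachable from Expr after that: {Expr, Term}.
Removed useless symbols: {Factor} and every production mentioning them.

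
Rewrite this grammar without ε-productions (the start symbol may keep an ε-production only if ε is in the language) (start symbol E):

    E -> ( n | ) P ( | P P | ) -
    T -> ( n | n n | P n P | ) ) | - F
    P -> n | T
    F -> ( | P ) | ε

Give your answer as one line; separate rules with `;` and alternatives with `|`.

The nullable symbols are {F}.
ε ∉ L(G), so no ε-production is kept.
Expand every rule over subsets of its nullable positions: T → - F gives - F | -.

E -> ( n | ) P ( | P P | ) -; T -> ( n | n n | P n P | ) ) | - F | -; P -> n | T; F -> ( | P )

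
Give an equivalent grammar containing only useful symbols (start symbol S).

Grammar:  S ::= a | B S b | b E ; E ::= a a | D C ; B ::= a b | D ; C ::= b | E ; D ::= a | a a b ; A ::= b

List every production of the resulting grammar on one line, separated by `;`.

Generating nonterminals: {A, B, C, D, E, S}.
Reachable from S after that: {B, C, D, E, S}.
Removed useless symbols: {A} and every production mentioning them.

S ::= a | B S b | b E; E ::= a a | D C; B ::= a b | D; C ::= b | E; D ::= a | a a b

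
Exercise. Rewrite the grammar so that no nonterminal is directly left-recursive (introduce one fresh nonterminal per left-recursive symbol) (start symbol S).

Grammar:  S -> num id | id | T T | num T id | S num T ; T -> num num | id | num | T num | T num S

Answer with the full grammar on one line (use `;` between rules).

S -> num id S' | id S' | T T S' | num T id S'; T -> num num T' | id T' | num T'; S' -> num T S' | eps; T' -> num T' | num S T' | eps

Directly left-recursive nonterminals: S, T.
For S: α = {num T}, β = {num id, id, T T, num T id}. Rewrite as S → β S' and S' → α S' | ε.
For T: α = {num, num S}, β = {num num, id, num}. Rewrite as T → β T' and T' → α T' | ε.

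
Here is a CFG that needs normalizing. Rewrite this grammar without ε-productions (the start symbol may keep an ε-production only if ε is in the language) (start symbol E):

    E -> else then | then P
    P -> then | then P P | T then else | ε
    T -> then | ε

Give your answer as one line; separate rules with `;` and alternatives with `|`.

E -> else then | then P | then; P -> then | then P P | then P | T then else | then else; T -> then

Nullable nonterminals: {P, T}.
ε ∉ L(G), so no ε-production is kept.
Add the nullable-subset variants: E → then P gives then P | then. P → then P P gives then P P | then P. P → T then else gives T then else | then else.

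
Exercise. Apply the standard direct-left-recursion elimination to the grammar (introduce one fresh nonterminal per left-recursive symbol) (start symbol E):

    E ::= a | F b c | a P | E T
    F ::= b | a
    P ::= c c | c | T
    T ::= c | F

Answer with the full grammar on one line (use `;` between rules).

E is directly left-recursive.
For E: α = {T}, β = {a, F b c, a P}. Rewrite as E → β E' and E' → α E' | ε.

E ::= a E' | F b c E' | a P E'; F ::= b | a; P ::= c c | c | T; T ::= c | F; E' ::= T E' | ε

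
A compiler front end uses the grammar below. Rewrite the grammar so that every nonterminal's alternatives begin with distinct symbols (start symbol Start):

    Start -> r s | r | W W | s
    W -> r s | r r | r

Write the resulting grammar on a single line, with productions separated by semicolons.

Start -> W W | s | r Start1; W -> r W1; Start1 -> s | eps; W1 -> s | r | eps

Start has alternatives sharing prefix 'r': factor to Start → r Start1 with Start1 → s | ε.
W has alternatives sharing prefix 'r': factor to W → r W1 with W1 → s | r | ε.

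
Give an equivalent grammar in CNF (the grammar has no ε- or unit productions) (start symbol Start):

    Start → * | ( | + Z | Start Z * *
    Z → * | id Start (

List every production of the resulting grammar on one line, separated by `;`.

Introduce a nonterminal for each terminal appearing in a rule of length ≥ 2: X1 → +, X2 → *, X3 → id, X4 → (.
Binarize each right-hand side of length ≥ 3 by chaining fresh nonterminals (Y1, Y2, …): affected rules were Start → Start Z X2 X2; Z → X3 Start X4.

Start → * | ( | X1 Z | Start Y1; Z → * | X3 Y3; X1 → +; X2 → *; X3 → id; X4 → (; Y1 → Z Y2; Y2 → X2 X2; Y3 → Start X4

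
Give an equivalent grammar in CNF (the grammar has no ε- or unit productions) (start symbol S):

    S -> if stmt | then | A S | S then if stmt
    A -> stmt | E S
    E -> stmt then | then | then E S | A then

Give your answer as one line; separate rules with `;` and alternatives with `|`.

S -> X1 X2 | then | A S | S Y1; A -> stmt | E S; E -> X2 X3 | then | X3 Y3 | A X3; X1 -> if; X2 -> stmt; X3 -> then; Y1 -> X3 Y2; Y2 -> X1 X2; Y3 -> E S

Introduce a nonterminal for each terminal appearing in a rule of length ≥ 2: X1 → if, X2 → stmt, X3 → then.
Binarize each right-hand side of length ≥ 3 by chaining fresh nonterminals (Y1, Y2, …): affected rules were S → S X3 X1 X2; E → X3 E S.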